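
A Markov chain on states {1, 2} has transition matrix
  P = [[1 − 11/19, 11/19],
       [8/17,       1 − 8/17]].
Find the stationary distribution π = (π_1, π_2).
π_1 = 152/339, π_2 = 187/339

Solve πP = π with π_1 + π_2 = 1. From πP = π: π_1 · (1 − 11/19) + π_2 · 8/17 = π_1 ⇒ π_2 · 8/17 = π_1 · 11/19 ⇒ π_2/π_1 = (11/19)/(8/17) = 187/152. Together with π_1 + π_2 = 1:
  π_1 = (8/17)/(11/19 + 8/17) = (8/17)/(339/323) = 152/339,
  π_2 = (11/19)/(11/19 + 8/17) = (11/19)/(339/323) = 187/339.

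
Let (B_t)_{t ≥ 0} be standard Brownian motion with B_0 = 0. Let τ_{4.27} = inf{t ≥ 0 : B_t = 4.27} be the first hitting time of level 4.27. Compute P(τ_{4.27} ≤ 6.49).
P(τ_{4.27} ≤ 6.49) = 2(1 − Φ(4.27/√6.49)) = 2(1 − Φ(1.6761)) ≈ 0.0937

By the reflection principle for standard BM, P(τ_b ≤ t) = 2 · P(B_t ≥ b). Since B_t ~ N(0, t), P(B_t ≥ 4.27) = 1 − Φ(4.27/√t) = 1 − Φ(4.27/√6.49) = 1 − Φ(1.6761) ≈ 0.04686. Doubling: P(τ_{4.27} ≤ 6.49) ≈ 2 · 0.04686 = 0.09372 ≈ 0.0937.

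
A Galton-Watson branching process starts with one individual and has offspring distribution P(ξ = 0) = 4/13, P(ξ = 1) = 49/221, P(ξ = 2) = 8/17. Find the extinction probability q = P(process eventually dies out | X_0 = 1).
q = 17/26

The pgf is f(s) = 4/13 + 49/221·s + 8/17·s². The extinction probability q is the smallest fixed point of f in [0, 1]. Setting s = f(s):
  8/17·s² + (49/221 − 1)·s + 4/13 = 0
  8/17·s² − (4/13 + 8/17)·s + 4/13 = 0
which factors as (s − 1)·(8/17·s − 4/13) = 0, giving roots s = 1 and s = (4/13)/(8/17) = 17/26.
Mean offspring μ = 49/221 + 2·8/17 = 257/221 > 1 (supercritical), so q < 1. The extinction probability is the smaller root: q = (4/13)/(8/17) = 17/26.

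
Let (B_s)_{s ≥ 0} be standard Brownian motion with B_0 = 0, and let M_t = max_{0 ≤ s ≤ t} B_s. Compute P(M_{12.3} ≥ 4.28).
P(M_{12.3} ≥ 4.28) = 2·P(B_{12.3} ≥ 4.28) = 2(1 − Φ(4.28/√12.3)) ≈ 0.2223

By the reflection principle for Brownian motion, P(M_t ≥ a) = 2 · P(B_t ≥ a) for a ≥ 0. Since B_t ~ N(0, t), P(B_t ≥ 4.28) = 1 − Φ(4.28/√t) = 1 − Φ(4.28/√12.3) = 1 − Φ(1.2204). So
  P(M_{12.3} ≥ 4.28) = 2(1 − Φ(1.2204)) ≈ 0.2223.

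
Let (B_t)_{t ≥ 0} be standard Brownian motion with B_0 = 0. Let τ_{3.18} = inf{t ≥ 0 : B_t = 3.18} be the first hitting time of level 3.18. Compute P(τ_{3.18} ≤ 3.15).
P(τ_{3.18} ≤ 3.15) = 2(1 − Φ(3.18/√3.15)) = 2(1 − Φ(1.7917)) ≈ 0.0732

By the reflection principle for standard BM, P(τ_b ≤ t) = 2 · P(B_t ≥ b). Since B_t ~ N(0, t), P(B_t ≥ 3.18) = 1 − Φ(3.18/√t) = 1 − Φ(3.18/√3.15) = 1 − Φ(1.7917) ≈ 0.03659. Doubling: P(τ_{3.18} ≤ 3.15) ≈ 2 · 0.03659 = 0.07318 ≈ 0.0732.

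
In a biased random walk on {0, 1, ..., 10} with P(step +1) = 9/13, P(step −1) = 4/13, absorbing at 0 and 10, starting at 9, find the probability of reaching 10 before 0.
P(hit 10 before 0) = (1 − (4/9)^9) / (1 − (4/9)^10) = 696885021/697147165

Let u_k denote P(reach 10 before 0 | start at k). Boundary: u_0 = 0, u_10 = 1. Recurrence: u_k = 9/13·u_{k+1} + 4/13·u_{k-1} for 1 ≤ k ≤ 9. Try u_k = A + B·r^k with r = q/p = (4/13)/(9/13) = 4/9. Substitution satisfies the recurrence; boundary conditions give:
  u_k = (1 − r^k) / (1 − r^N) = (1 − (4/9)^9) / (1 − (4/9)^10) = 696885021/697147165.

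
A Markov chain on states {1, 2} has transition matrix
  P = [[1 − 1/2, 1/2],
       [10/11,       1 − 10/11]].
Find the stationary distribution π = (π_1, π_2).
π_1 = 20/31, π_2 = 11/31

Solve πP = π with π_1 + π_2 = 1. From πP = π: π_1 · (1 − 1/2) + π_2 · 10/11 = π_1 ⇒ π_2 · 10/11 = π_1 · 1/2 ⇒ π_2/π_1 = (1/2)/(10/11) = 11/20. Together with π_1 + π_2 = 1:
  π_1 = (10/11)/(1/2 + 10/11) = (10/11)/(31/22) = 20/31,
  π_2 = (1/2)/(1/2 + 10/11) = (1/2)/(31/22) = 11/31.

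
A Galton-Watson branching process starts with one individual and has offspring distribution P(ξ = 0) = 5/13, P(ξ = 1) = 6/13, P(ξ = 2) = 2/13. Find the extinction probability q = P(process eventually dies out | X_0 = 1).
q = 1

Mean offspring μ = 0·5/13 + 1·6/13 + 2·2/13 = 10/13 ≤ 1. For μ ≤ 1 with offspring not concentrated at 1, the Galton-Watson process goes extinct almost surely, so q = 1.
(Algebraic check: The pgf is f(s) = 5/13 + 6/13·s + 2/13·s². The extinction probability q is the smallest fixed point of f in [0, 1]. Setting s = f(s):
  2/13·s² + (6/13 − 1)·s + 5/13 = 0
  2/13·s² − (5/13 + 2/13)·s + 5/13 = 0
which factors as (s − 1)·(2/13·s − 5/13) = 0, giving roots s = 1 and s = (5/13)/(2/13) = 5/2. Since 5/2 ≥ 1, the smallest root in [0, 1] is s = 1.)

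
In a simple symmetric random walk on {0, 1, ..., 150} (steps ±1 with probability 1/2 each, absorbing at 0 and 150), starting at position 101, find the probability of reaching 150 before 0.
P(hit 150 before 0) = 101/150

Let u_k = P(hit 150 before 0 | start at k). Then u_0 = 0, u_150 = 1, and u_k = u_{k-1}/2 + u_{k+1}/2 for 1 ≤ k ≤ 149. This harmonic recurrence is solved by u_k = k/150, giving u_101 = 101/150.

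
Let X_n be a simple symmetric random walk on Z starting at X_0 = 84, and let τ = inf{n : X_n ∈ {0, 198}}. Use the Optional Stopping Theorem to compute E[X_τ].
E[X_τ] = 84

X_n is a martingale and τ is a bounded-mean stopping time (indeed τ is finite a.s. with bounded expectation since the walk is in a bounded region). By the OST, E[X_τ] = E[X_0] = 84. Equivalently: E[X_τ] = 198 · P(hit 198 first) + 0 · P(hit 0 first) = 198 · (84/198) = 84.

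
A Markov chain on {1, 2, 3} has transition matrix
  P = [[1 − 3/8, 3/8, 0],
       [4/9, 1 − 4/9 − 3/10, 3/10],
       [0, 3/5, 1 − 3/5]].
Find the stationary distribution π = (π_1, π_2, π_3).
π = (64/145, 54/145, 27/145)

This is a birth-death chain on three states, which satisfies detailed balance: π_1 · P_{12} = π_2 · P_{21} and π_2 · P_{23} = π_3 · P_{32}.
From π_1 · 3/8 = π_2 · 4/9: π_2/π_1 = (3/8)/(4/9) = 27/32.
From π_2 · 3/10 = π_3 · 3/5: π_3/π_2 = (3/10)/(3/5) = 1/2.
Take π_1 proportional to 1; then unnormalized π = (1, 27/32, 27/64). Normalize by dividing by the sum 145/64:
  π = (64/145, 54/145, 27/145).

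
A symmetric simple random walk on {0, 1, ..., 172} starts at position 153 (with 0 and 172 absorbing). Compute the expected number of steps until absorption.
E[τ | X_0 = 153] = 2907

Let v_k = E[τ | X_0 = k]. Boundary: v_0 = v_172 = 0. Recurrence: v_k = 1 + (v_{k-1} + v_{k+1})/2 for 1 ≤ k ≤ 171. The particular solution to v_k − (v_{k-1} + v_{k+1})/2 = 1 is v_k = −k^2. Adding homogeneous solution A + B k and matching boundaries gives v_k = k (172 − k). Substituting k = 153: v_153 = 153 · 19 = 2907.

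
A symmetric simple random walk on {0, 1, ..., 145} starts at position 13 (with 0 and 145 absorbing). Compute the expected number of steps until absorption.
E[τ | X_0 = 13] = 1716

Let v_k = E[τ | X_0 = k]. Boundary: v_0 = v_145 = 0. Recurrence: v_k = 1 + (v_{k-1} + v_{k+1})/2 for 1 ≤ k ≤ 144. The particular solution to v_k − (v_{k-1} + v_{k+1})/2 = 1 is v_k = −k^2. Adding homogeneous solution A + B k and matching boundaries gives v_k = k (145 − k). Substituting k = 13: v_13 = 13 · 132 = 1716.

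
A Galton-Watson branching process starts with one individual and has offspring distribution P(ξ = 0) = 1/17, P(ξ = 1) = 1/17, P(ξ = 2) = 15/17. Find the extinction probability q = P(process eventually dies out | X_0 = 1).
q = 1/15

The pgf is f(s) = 1/17 + 1/17·s + 15/17·s². The extinction probability q is the smallest fixed point of f in [0, 1]. Setting s = f(s):
  15/17·s² + (1/17 − 1)·s + 1/17 = 0
  15/17·s² − (1/17 + 15/17)·s + 1/17 = 0
which factors as (s − 1)·(15/17·s − 1/17) = 0, giving roots s = 1 and s = (1/17)/(15/17) = 1/15.
Mean offspring μ = 1/17 + 2·15/17 = 31/17 > 1 (supercritical), so q < 1. The extinction probability is the smaller root: q = (1/17)/(15/17) = 1/15.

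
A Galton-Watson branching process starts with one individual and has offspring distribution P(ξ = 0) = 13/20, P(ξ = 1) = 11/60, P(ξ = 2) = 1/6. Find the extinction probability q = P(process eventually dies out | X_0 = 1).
q = 1

Mean offspring μ = 0·13/20 + 1·11/60 + 2·1/6 = 31/60 ≤ 1. For μ ≤ 1 with offspring not concentrated at 1, the Galton-Watson process goes extinct almost surely, so q = 1.
(Algebraic check: The pgf is f(s) = 13/20 + 11/60·s + 1/6·s². The extinction probability q is the smallest fixed point of f in [0, 1]. Setting s = f(s):
  1/6·s² + (11/60 − 1)·s + 13/20 = 0
  1/6·s² − (13/20 + 1/6)·s + 13/20 = 0
which factors as (s − 1)·(1/6·s − 13/20) = 0, giving roots s = 1 and s = (13/20)/(1/6) = 39/10. Since 39/10 ≥ 1, the smallest root in [0, 1] is s = 1.)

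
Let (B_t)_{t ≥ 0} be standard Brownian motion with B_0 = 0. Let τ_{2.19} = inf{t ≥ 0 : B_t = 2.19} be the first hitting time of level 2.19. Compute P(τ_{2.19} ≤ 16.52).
P(τ_{2.19} ≤ 16.52) = 2(1 − Φ(2.19/√16.52)) = 2(1 − Φ(0.5388)) ≈ 0.5900

By the reflection principle for standard BM, P(τ_b ≤ t) = 2 · P(B_t ≥ b). Since B_t ~ N(0, t), P(B_t ≥ 2.19) = 1 − Φ(2.19/√t) = 1 − Φ(2.19/√16.52) = 1 − Φ(0.5388) ≈ 0.29501. Doubling: P(τ_{2.19} ≤ 16.52) ≈ 2 · 0.29501 = 0.59002 ≈ 0.5900.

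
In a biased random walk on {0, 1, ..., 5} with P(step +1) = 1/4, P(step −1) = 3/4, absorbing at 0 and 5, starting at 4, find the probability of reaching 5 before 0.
P(hit 5 before 0) = (1 − (3)^4) / (1 − (3)^5) = 40/121

Let u_k denote P(reach 5 before 0 | start at k). Boundary: u_0 = 0, u_5 = 1. Recurrence: u_k = 1/4·u_{k+1} + 3/4·u_{k-1} for 1 ≤ k ≤ 4. Try u_k = A + B·r^k with r = q/p = (3/4)/(1/4) = 3. Substitution satisfies the recurrence; boundary conditions give:
  u_k = (1 − r^k) / (1 − r^N) = (1 − (3)^4) / (1 − (3)^5) = 40/121.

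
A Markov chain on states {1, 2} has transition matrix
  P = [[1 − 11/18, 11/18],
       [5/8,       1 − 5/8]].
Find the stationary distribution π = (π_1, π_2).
π_1 = 45/89, π_2 = 44/89

Solve πP = π with π_1 + π_2 = 1. From πP = π: π_1 · (1 − 11/18) + π_2 · 5/8 = π_1 ⇒ π_2 · 5/8 = π_1 · 11/18 ⇒ π_2/π_1 = (11/18)/(5/8) = 44/45. Together with π_1 + π_2 = 1:
  π_1 = (5/8)/(11/18 + 5/8) = (5/8)/(89/72) = 45/89,
  π_2 = (11/18)/(11/18 + 5/8) = (11/18)/(89/72) = 44/89.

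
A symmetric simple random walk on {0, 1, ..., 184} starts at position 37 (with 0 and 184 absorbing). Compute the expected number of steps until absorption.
E[τ | X_0 = 37] = 5439

Let v_k = E[τ | X_0 = k]. Boundary: v_0 = v_184 = 0. Recurrence: v_k = 1 + (v_{k-1} + v_{k+1})/2 for 1 ≤ k ≤ 183. The particular solution to v_k − (v_{k-1} + v_{k+1})/2 = 1 is v_k = −k^2. Adding homogeneous solution A + B k and matching boundaries gives v_k = k (184 − k). Substituting k = 37: v_37 = 37 · 147 = 5439.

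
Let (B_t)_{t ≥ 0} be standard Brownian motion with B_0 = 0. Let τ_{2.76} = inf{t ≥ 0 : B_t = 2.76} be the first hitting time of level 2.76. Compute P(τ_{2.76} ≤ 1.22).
P(τ_{2.76} ≤ 1.22) = 2(1 − Φ(2.76/√1.22)) = 2(1 − Φ(2.4988)) ≈ 0.0125

By the reflection principle for standard BM, P(τ_b ≤ t) = 2 · P(B_t ≥ b). Since B_t ~ N(0, t), P(B_t ≥ 2.76) = 1 − Φ(2.76/√t) = 1 − Φ(2.76/√1.22) = 1 − Φ(2.4988) ≈ 0.00623. Doubling: P(τ_{2.76} ≤ 1.22) ≈ 2 · 0.00623 = 0.01246 ≈ 0.0125.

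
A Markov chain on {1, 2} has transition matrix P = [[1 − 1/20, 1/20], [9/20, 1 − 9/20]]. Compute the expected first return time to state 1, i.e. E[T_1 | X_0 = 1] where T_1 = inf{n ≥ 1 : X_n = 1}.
E[T_1 | X_0 = 1] = 1/π_1 = 10/9

For an irreducible recurrent Markov chain with stationary distribution π, E[T_i | X_0 = i] = 1/π_i (Kac's formula). Here π_1 = (9/20)/(1/20 + 9/20) = (9/20)/(1/2) = 9/10, so E[T_1 | X_0 = 1] = 1/π_1 = (1/20 + 9/20)/(9/20) = (1/2)/(9/20) = 10/9.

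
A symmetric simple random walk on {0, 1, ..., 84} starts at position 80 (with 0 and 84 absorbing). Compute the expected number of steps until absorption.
E[τ | X_0 = 80] = 320

Let v_k = E[τ | X_0 = k]. Boundary: v_0 = v_84 = 0. Recurrence: v_k = 1 + (v_{k-1} + v_{k+1})/2 for 1 ≤ k ≤ 83. The particular solution to v_k − (v_{k-1} + v_{k+1})/2 = 1 is v_k = −k^2. Adding homogeneous solution A + B k and matching boundaries gives v_k = k (84 − k). Substituting k = 80: v_80 = 80 · 4 = 320.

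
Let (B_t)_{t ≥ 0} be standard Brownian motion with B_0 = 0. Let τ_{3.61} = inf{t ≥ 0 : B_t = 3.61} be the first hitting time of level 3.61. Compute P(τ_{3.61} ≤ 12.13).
P(τ_{3.61} ≤ 12.13) = 2(1 − Φ(3.61/√12.13)) = 2(1 − Φ(1.0365)) ≈ 0.3000

By the reflection principle for standard BM, P(τ_b ≤ t) = 2 · P(B_t ≥ b). Since B_t ~ N(0, t), P(B_t ≥ 3.61) = 1 − Φ(3.61/√t) = 1 − Φ(3.61/√12.13) = 1 − Φ(1.0365) ≈ 0.14998. Doubling: P(τ_{3.61} ≤ 12.13) ≈ 2 · 0.14998 = 0.29996 ≈ 0.3000.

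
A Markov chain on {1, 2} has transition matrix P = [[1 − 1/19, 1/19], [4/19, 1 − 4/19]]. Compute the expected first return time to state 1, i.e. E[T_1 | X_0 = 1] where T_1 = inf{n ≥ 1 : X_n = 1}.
E[T_1 | X_0 = 1] = 1/π_1 = 5/4

For an irreducible recurrent Markov chain with stationary distribution π, E[T_i | X_0 = i] = 1/π_i (Kac's formula). Here π_1 = (4/19)/(1/19 + 4/19) = (4/19)/(5/19) = 4/5, so E[T_1 | X_0 = 1] = 1/π_1 = (1/19 + 4/19)/(4/19) = (5/19)/(4/19) = 5/4.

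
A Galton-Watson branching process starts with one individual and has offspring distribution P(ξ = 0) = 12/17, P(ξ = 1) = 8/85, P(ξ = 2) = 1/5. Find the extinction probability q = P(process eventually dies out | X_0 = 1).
q = 1

Mean offspring μ = 0·12/17 + 1·8/85 + 2·1/5 = 42/85 ≤ 1. For μ ≤ 1 with offspring not concentrated at 1, the Galton-Watson process goes extinct almost surely, so q = 1.
(Algebraic check: The pgf is f(s) = 12/17 + 8/85·s + 1/5·s². The extinction probability q is the smallest fixed point of f in [0, 1]. Setting s = f(s):
  1/5·s² + (8/85 − 1)·s + 12/17 = 0
  1/5·s² − (12/17 + 1/5)·s + 12/17 = 0
which factors as (s − 1)·(1/5·s − 12/17) = 0, giving roots s = 1 and s = (12/17)/(1/5) = 60/17. Since 60/17 ≥ 1, the smallest root in [0, 1] is s = 1.)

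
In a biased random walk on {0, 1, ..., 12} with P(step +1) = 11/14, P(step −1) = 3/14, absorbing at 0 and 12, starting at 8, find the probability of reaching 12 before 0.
P(hit 12 before 0) = (1 − (3/11)^8) / (1 − (3/11)^12) = 215544802/215551363

Let u_k denote P(reach 12 before 0 | start at k). Boundary: u_0 = 0, u_12 = 1. Recurrence: u_k = 11/14·u_{k+1} + 3/14·u_{k-1} for 1 ≤ k ≤ 11. Try u_k = A + B·r^k with r = q/p = (3/14)/(11/14) = 3/11. Substitution satisfies the recurrence; boundary conditions give:
  u_k = (1 − r^k) / (1 − r^N) = (1 − (3/11)^8) / (1 − (3/11)^12) = 215544802/215551363.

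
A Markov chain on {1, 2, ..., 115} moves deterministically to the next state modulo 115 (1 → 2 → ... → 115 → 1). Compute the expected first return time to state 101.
E[T_101 | X_0 = 101] = 115

The chain cycles deterministically, so starting at state 101 it returns in exactly 115 steps. Equivalently, the stationary distribution is uniform π_j = 1/115 for every state j, so by Kac's formula E[T_101] = 1/π_101 = 115.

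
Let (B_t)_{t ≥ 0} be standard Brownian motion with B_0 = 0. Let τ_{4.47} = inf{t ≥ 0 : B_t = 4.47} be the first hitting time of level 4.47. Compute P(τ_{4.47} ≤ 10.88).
P(τ_{4.47} ≤ 10.88) = 2(1 − Φ(4.47/√10.88)) = 2(1 − Φ(1.3552)) ≈ 0.1754

By the reflection principle for standard BM, P(τ_b ≤ t) = 2 · P(B_t ≥ b). Since B_t ~ N(0, t), P(B_t ≥ 4.47) = 1 − Φ(4.47/√t) = 1 − Φ(4.47/√10.88) = 1 − Φ(1.3552) ≈ 0.08768. Doubling: P(τ_{4.47} ≤ 10.88) ≈ 2 · 0.08768 = 0.17536 ≈ 0.1754.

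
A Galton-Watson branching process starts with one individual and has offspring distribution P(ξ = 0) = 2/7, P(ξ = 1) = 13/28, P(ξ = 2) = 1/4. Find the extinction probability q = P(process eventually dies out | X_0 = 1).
q = 1

Mean offspring μ = 0·2/7 + 1·13/28 + 2·1/4 = 27/28 ≤ 1. For μ ≤ 1 with offspring not concentrated at 1, the Galton-Watson process goes extinct almost surely, so q = 1.
(Algebraic check: The pgf is f(s) = 2/7 + 13/28·s + 1/4·s². The extinction probability q is the smallest fixed point of f in [0, 1]. Setting s = f(s):
  1/4·s² + (13/28 − 1)·s + 2/7 = 0
  1/4·s² − (2/7 + 1/4)·s + 2/7 = 0
which factors as (s − 1)·(1/4·s − 2/7) = 0, giving roots s = 1 and s = (2/7)/(1/4) = 8/7. Since 8/7 ≥ 1, the smallest root in [0, 1] is s = 1.)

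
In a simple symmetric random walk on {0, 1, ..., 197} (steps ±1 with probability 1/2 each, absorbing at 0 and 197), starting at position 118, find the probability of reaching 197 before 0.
P(hit 197 before 0) = 118/197

Let u_k = P(hit 197 before 0 | start at k). Then u_0 = 0, u_197 = 1, and u_k = u_{k-1}/2 + u_{k+1}/2 for 1 ≤ k ≤ 196. This harmonic recurrence is solved by u_k = k/197, giving u_118 = 118/197.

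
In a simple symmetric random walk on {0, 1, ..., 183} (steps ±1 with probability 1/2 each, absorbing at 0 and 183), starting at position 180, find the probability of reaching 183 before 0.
P(hit 183 before 0) = 180/183 = 60/61

Let u_k = P(hit 183 before 0 | start at k). Then u_0 = 0, u_183 = 1, and u_k = u_{k-1}/2 + u_{k+1}/2 for 1 ≤ k ≤ 182. This harmonic recurrence is solved by u_k = k/183, giving u_180 = 180/183 = 60/61.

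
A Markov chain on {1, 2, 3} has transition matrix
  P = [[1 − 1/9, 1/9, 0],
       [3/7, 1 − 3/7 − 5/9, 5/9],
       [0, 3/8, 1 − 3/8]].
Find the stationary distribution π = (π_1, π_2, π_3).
π = (729/1198, 189/1198, 140/599)

This is a birth-death chain on three states, which satisfies detailed balance: π_1 · P_{12} = π_2 · P_{21} and π_2 · P_{23} = π_3 · P_{32}.
From π_1 · 1/9 = π_2 · 3/7: π_2/π_1 = (1/9)/(3/7) = 7/27.
From π_2 · 5/9 = π_3 · 3/8: π_3/π_2 = (5/9)/(3/8) = 40/27.
Take π_1 proportional to 1; then unnormalized π = (1, 7/27, 280/729). Normalize by dividing by the sum 1198/729:
  π = (729/1198, 189/1198, 140/599).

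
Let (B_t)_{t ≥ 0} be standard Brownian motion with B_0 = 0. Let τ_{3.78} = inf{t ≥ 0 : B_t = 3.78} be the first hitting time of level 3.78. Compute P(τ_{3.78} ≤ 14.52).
P(τ_{3.78} ≤ 14.52) = 2(1 − Φ(3.78/√14.52)) = 2(1 − Φ(0.9920)) ≈ 0.3212

By the reflection principle for standard BM, P(τ_b ≤ t) = 2 · P(B_t ≥ b). Since B_t ~ N(0, t), P(B_t ≥ 3.78) = 1 − Φ(3.78/√t) = 1 − Φ(3.78/√14.52) = 1 − Φ(0.9920) ≈ 0.16060. Doubling: P(τ_{3.78} ≤ 14.52) ≈ 2 · 0.16060 = 0.32120 ≈ 0.3212.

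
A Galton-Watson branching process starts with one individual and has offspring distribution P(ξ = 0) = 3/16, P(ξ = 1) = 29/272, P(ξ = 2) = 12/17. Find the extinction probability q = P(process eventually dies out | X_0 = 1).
q = 17/64

The pgf is f(s) = 3/16 + 29/272·s + 12/17·s². The extinction probability q is the smallest fixed point of f in [0, 1]. Setting s = f(s):
  12/17·s² + (29/272 − 1)·s + 3/16 = 0
  12/17·s² − (3/16 + 12/17)·s + 3/16 = 0
which factors as (s − 1)·(12/17·s − 3/16) = 0, giving roots s = 1 and s = (3/16)/(12/17) = 17/64.
Mean offspring μ = 29/272 + 2·12/17 = 413/272 > 1 (supercritical), so q < 1. The extinction probability is the smaller root: q = (3/16)/(12/17) = 17/64.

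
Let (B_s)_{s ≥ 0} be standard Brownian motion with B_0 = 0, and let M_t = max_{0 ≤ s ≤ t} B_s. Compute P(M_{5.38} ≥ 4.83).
P(M_{5.38} ≥ 4.83) = 2·P(B_{5.38} ≥ 4.83) = 2(1 − Φ(4.83/√5.38)) ≈ 0.0373

By the reflection principle for Brownian motion, P(M_t ≥ a) = 2 · P(B_t ≥ a) for a ≥ 0. Since B_t ~ N(0, t), P(B_t ≥ 4.83) = 1 − Φ(4.83/√t) = 1 − Φ(4.83/√5.38) = 1 − Φ(2.0824). So
  P(M_{5.38} ≥ 4.83) = 2(1 − Φ(2.0824)) ≈ 0.0373.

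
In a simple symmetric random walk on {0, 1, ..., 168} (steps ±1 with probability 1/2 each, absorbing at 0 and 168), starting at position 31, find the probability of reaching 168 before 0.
P(hit 168 before 0) = 31/168

Let u_k = P(hit 168 before 0 | start at k). Then u_0 = 0, u_168 = 1, and u_k = u_{k-1}/2 + u_{k+1}/2 for 1 ≤ k ≤ 167. This harmonic recurrence is solved by u_k = k/168, giving u_31 = 31/168.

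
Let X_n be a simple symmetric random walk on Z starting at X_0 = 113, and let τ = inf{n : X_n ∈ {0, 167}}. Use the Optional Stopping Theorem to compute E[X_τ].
E[X_τ] = 113

X_n is a martingale and τ is a bounded-mean stopping time (indeed τ is finite a.s. with bounded expectation since the walk is in a bounded region). By the OST, E[X_τ] = E[X_0] = 113. Equivalently: E[X_τ] = 167 · P(hit 167 first) + 0 · P(hit 0 first) = 167 · (113/167) = 113.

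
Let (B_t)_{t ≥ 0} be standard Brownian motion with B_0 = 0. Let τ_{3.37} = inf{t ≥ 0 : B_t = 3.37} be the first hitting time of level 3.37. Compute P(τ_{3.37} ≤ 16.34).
P(τ_{3.37} ≤ 16.34) = 2(1 − Φ(3.37/√16.34)) = 2(1 − Φ(0.8337)) ≈ 0.4045

By the reflection principle for standard BM, P(τ_b ≤ t) = 2 · P(B_t ≥ b). Since B_t ~ N(0, t), P(B_t ≥ 3.37) = 1 − Φ(3.37/√t) = 1 − Φ(3.37/√16.34) = 1 − Φ(0.8337) ≈ 0.20223. Doubling: P(τ_{3.37} ≤ 16.34) ≈ 2 · 0.20223 = 0.40446 ≈ 0.4045.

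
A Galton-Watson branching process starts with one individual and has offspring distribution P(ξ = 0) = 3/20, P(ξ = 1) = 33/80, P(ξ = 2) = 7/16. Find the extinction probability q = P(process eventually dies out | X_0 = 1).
q = 12/35

The pgf is f(s) = 3/20 + 33/80·s + 7/16·s². The extinction probability q is the smallest fixed point of f in [0, 1]. Setting s = f(s):
  7/16·s² + (33/80 − 1)·s + 3/20 = 0
  7/16·s² − (3/20 + 7/16)·s + 3/20 = 0
which factors as (s − 1)·(7/16·s − 3/20) = 0, giving roots s = 1 and s = (3/20)/(7/16) = 12/35.
Mean offspring μ = 33/80 + 2·7/16 = 103/80 > 1 (supercritical), so q < 1. The extinction probability is the smaller root: q = (3/20)/(7/16) = 12/35.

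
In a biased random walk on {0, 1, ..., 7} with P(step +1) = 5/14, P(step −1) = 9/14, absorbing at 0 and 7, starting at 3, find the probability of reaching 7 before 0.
P(hit 7 before 0) = (1 − (9/5)^3) / (1 − (9/5)^7) = 94375/1176211

Let u_k denote P(reach 7 before 0 | start at k). Boundary: u_0 = 0, u_7 = 1. Recurrence: u_k = 5/14·u_{k+1} + 9/14·u_{k-1} for 1 ≤ k ≤ 6. Try u_k = A + B·r^k with r = q/p = (9/14)/(5/14) = 9/5. Substitution satisfies the recurrence; boundary conditions give:
  u_k = (1 − r^k) / (1 − r^N) = (1 − (9/5)^3) / (1 − (9/5)^7) = 94375/1176211.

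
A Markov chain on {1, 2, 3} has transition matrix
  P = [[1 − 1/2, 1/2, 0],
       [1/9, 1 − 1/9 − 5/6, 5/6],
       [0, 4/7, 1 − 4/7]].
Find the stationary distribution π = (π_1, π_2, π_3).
π = (16/193, 72/193, 105/193)

This is a birth-death chain on three states, which satisfies detailed balance: π_1 · P_{12} = π_2 · P_{21} and π_2 · P_{23} = π_3 · P_{32}.
From π_1 · 1/2 = π_2 · 1/9: π_2/π_1 = (1/2)/(1/9) = 9/2.
From π_2 · 5/6 = π_3 · 4/7: π_3/π_2 = (5/6)/(4/7) = 35/24.
Take π_1 proportional to 1; then unnormalized π = (1, 9/2, 105/16). Normalize by dividing by the sum 193/16:
  π = (16/193, 72/193, 105/193).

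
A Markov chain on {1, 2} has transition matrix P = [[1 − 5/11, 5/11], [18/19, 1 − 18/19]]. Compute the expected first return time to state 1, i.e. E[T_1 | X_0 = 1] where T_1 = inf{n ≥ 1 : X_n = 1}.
E[T_1 | X_0 = 1] = 1/π_1 = 293/198

For an irreducible recurrent Markov chain with stationary distribution π, E[T_i | X_0 = i] = 1/π_i (Kac's formula). Here π_1 = (18/19)/(5/11 + 18/19) = (18/19)/(293/209) = 198/293, so E[T_1 | X_0 = 1] = 1/π_1 = (5/11 + 18/19)/(18/19) = (293/209)/(18/19) = 293/198.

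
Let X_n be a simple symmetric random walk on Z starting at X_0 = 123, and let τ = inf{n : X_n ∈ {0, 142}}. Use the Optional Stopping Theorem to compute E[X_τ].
E[X_τ] = 123

X_n is a martingale and τ is a bounded-mean stopping time (indeed τ is finite a.s. with bounded expectation since the walk is in a bounded region). By the OST, E[X_τ] = E[X_0] = 123. Equivalently: E[X_τ] = 142 · P(hit 142 first) + 0 · P(hit 0 first) = 142 · (123/142) = 123.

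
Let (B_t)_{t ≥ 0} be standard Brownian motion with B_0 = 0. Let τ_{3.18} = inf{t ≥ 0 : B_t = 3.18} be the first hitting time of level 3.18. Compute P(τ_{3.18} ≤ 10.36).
P(τ_{3.18} ≤ 10.36) = 2(1 − Φ(3.18/√10.36)) = 2(1 − Φ(0.9880)) ≈ 0.3232

By the reflection principle for standard BM, P(τ_b ≤ t) = 2 · P(B_t ≥ b). Since B_t ~ N(0, t), P(B_t ≥ 3.18) = 1 − Φ(3.18/√t) = 1 − Φ(3.18/√10.36) = 1 − Φ(0.9880) ≈ 0.16158. Doubling: P(τ_{3.18} ≤ 10.36) ≈ 2 · 0.16158 = 0.32316 ≈ 0.3232.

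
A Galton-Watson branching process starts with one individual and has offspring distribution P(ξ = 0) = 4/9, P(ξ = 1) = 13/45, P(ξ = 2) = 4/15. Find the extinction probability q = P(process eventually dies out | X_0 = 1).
q = 1

Mean offspring μ = 0·4/9 + 1·13/45 + 2·4/15 = 37/45 ≤ 1. For μ ≤ 1 with offspring not concentrated at 1, the Galton-Watson process goes extinct almost surely, so q = 1.
(Algebraic check: The pgf is f(s) = 4/9 + 13/45·s + 4/15·s². The extinction probability q is the smallest fixed point of f in [0, 1]. Setting s = f(s):
  4/15·s² + (13/45 − 1)·s + 4/9 = 0
  4/15·s² − (4/9 + 4/15)·s + 4/9 = 0
which factors as (s − 1)·(4/15·s − 4/9) = 0, giving roots s = 1 and s = (4/9)/(4/15) = 5/3. Since 5/3 ≥ 1, the smallest root in [0, 1] is s = 1.)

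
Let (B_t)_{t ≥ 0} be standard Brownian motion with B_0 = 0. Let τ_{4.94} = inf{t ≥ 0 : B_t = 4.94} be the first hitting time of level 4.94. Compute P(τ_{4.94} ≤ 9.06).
P(τ_{4.94} ≤ 9.06) = 2(1 − Φ(4.94/√9.06)) = 2(1 − Φ(1.6412)) ≈ 0.1008

By the reflection principle for standard BM, P(τ_b ≤ t) = 2 · P(B_t ≥ b). Since B_t ~ N(0, t), P(B_t ≥ 4.94) = 1 − Φ(4.94/√t) = 1 − Φ(4.94/√9.06) = 1 − Φ(1.6412) ≈ 0.05038. Doubling: P(τ_{4.94} ≤ 9.06) ≈ 2 · 0.05038 = 0.10076 ≈ 0.1008.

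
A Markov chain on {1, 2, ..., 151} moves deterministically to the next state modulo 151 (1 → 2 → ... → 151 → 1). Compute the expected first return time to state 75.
E[T_75 | X_0 = 75] = 151

The chain cycles deterministically, so starting at state 75 it returns in exactly 151 steps. Equivalently, the stationary distribution is uniform π_j = 1/151 for every state j, so by Kac's formula E[T_75] = 1/π_75 = 151.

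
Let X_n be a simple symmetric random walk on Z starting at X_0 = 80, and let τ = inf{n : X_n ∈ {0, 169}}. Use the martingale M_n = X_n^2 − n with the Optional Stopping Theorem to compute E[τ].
E[τ] = 7120

M_n = X_n^2 − n is a martingale (since E[X_{n+1}^2 | F_n] = X_n^2 + 1). By OST (τ has finite mean in a bounded region), E[M_τ] = E[M_0] = X_0^2 − 0 = 80^2 = 6400. Also E[M_τ] = E[X_τ^2] − E[τ]. The walk exits at 0 or 169, with P(hit 169 first) = 80/169, so E[X_τ^2] = 169^2 · 80/169 + 0 = 13520. Thus E[τ] = E[X_τ^2] − E[M_τ] = 13520 − 6400 = 7120 = 80(169 − 80) = 7120.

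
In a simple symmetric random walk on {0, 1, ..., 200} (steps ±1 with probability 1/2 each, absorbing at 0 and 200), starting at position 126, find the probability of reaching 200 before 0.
P(hit 200 before 0) = 126/200 = 63/100

Let u_k = P(hit 200 before 0 | start at k). Then u_0 = 0, u_200 = 1, and u_k = u_{k-1}/2 + u_{k+1}/2 for 1 ≤ k ≤ 199. This harmonic recurrence is solved by u_k = k/200, giving u_126 = 126/200 = 63/100.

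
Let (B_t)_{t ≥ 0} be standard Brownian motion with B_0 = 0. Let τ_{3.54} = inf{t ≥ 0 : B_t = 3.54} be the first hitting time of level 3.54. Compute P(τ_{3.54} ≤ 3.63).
P(τ_{3.54} ≤ 3.63) = 2(1 − Φ(3.54/√3.63)) = 2(1 − Φ(1.8580)) ≈ 0.0632

By the reflection principle for standard BM, P(τ_b ≤ t) = 2 · P(B_t ≥ b). Since B_t ~ N(0, t), P(B_t ≥ 3.54) = 1 − Φ(3.54/√t) = 1 − Φ(3.54/√3.63) = 1 − Φ(1.8580) ≈ 0.03158. Doubling: P(τ_{3.54} ≤ 3.63) ≈ 2 · 0.03158 = 0.06316 ≈ 0.0632.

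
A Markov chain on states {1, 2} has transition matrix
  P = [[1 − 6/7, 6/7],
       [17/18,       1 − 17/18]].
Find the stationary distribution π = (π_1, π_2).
π_1 = 119/227, π_2 = 108/227

Solve πP = π with π_1 + π_2 = 1. From πP = π: π_1 · (1 − 6/7) + π_2 · 17/18 = π_1 ⇒ π_2 · 17/18 = π_1 · 6/7 ⇒ π_2/π_1 = (6/7)/(17/18) = 108/119. Together with π_1 + π_2 = 1:
  π_1 = (17/18)/(6/7 + 17/18) = (17/18)/(227/126) = 119/227,
  π_2 = (6/7)/(6/7 + 17/18) = (6/7)/(227/126) = 108/227.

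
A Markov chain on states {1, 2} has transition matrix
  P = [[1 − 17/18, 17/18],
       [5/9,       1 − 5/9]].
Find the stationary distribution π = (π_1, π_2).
π_1 = 10/27, π_2 = 17/27

Solve πP = π with π_1 + π_2 = 1. From πP = π: π_1 · (1 − 17/18) + π_2 · 5/9 = π_1 ⇒ π_2 · 5/9 = π_1 · 17/18 ⇒ π_2/π_1 = (17/18)/(5/9) = 17/10. Together with π_1 + π_2 = 1:
  π_1 = (5/9)/(17/18 + 5/9) = (5/9)/(3/2) = 10/27,
  π_2 = (17/18)/(17/18 + 5/9) = (17/18)/(3/2) = 17/27.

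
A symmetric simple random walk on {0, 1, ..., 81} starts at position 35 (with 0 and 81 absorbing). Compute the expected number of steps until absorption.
E[τ | X_0 = 35] = 1610

Let v_k = E[τ | X_0 = k]. Boundary: v_0 = v_81 = 0. Recurrence: v_k = 1 + (v_{k-1} + v_{k+1})/2 for 1 ≤ k ≤ 80. The particular solution to v_k − (v_{k-1} + v_{k+1})/2 = 1 is v_k = −k^2. Adding homogeneous solution A + B k and matching boundaries gives v_k = k (81 − k). Substituting k = 35: v_35 = 35 · 46 = 1610.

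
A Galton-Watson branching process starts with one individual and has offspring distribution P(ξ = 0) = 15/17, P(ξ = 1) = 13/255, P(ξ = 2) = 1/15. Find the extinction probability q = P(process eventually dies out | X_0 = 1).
q = 1

Mean offspring μ = 0·15/17 + 1·13/255 + 2·1/15 = 47/255 ≤ 1. For μ ≤ 1 with offspring not concentrated at 1, the Galton-Watson process goes extinct almost surely, so q = 1.
(Algebraic check: The pgf is f(s) = 15/17 + 13/255·s + 1/15·s². The extinction probability q is the smallest fixed point of f in [0, 1]. Setting s = f(s):
  1/15·s² + (13/255 − 1)·s + 15/17 = 0
  1/15·s² − (15/17 + 1/15)·s + 15/17 = 0
which factors as (s − 1)·(1/15·s − 15/17) = 0, giving roots s = 1 and s = (15/17)/(1/15) = 225/17. Since 225/17 ≥ 1, the smallest root in [0, 1] is s = 1.)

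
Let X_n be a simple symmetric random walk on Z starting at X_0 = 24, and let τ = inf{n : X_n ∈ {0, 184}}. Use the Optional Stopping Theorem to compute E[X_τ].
E[X_τ] = 24

X_n is a martingale and τ is a bounded-mean stopping time (indeed τ is finite a.s. with bounded expectation since the walk is in a bounded region). By the OST, E[X_τ] = E[X_0] = 24. Equivalently: E[X_τ] = 184 · P(hit 184 first) + 0 · P(hit 0 first) = 184 · (24/184) = 24.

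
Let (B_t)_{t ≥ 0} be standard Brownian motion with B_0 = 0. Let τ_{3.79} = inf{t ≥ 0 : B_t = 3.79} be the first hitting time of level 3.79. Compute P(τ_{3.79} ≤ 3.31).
P(τ_{3.79} ≤ 3.31) = 2(1 − Φ(3.79/√3.31)) = 2(1 − Φ(2.0832)) ≈ 0.0372

By the reflection principle for standard BM, P(τ_b ≤ t) = 2 · P(B_t ≥ b). Since B_t ~ N(0, t), P(B_t ≥ 3.79) = 1 − Φ(3.79/√t) = 1 − Φ(3.79/√3.31) = 1 − Φ(2.0832) ≈ 0.01862. Doubling: P(τ_{3.79} ≤ 3.31) ≈ 2 · 0.01862 = 0.03724 ≈ 0.0372.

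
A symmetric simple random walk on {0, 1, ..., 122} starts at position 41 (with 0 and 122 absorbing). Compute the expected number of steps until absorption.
E[τ | X_0 = 41] = 3321

Let v_k = E[τ | X_0 = k]. Boundary: v_0 = v_122 = 0. Recurrence: v_k = 1 + (v_{k-1} + v_{k+1})/2 for 1 ≤ k ≤ 121. The particular solution to v_k − (v_{k-1} + v_{k+1})/2 = 1 is v_k = −k^2. Adding homogeneous solution A + B k and matching boundaries gives v_k = k (122 − k). Substituting k = 41: v_41 = 41 · 81 = 3321.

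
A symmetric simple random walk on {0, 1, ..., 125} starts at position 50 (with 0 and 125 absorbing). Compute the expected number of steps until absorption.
E[τ | X_0 = 50] = 3750

Let v_k = E[τ | X_0 = k]. Boundary: v_0 = v_125 = 0. Recurrence: v_k = 1 + (v_{k-1} + v_{k+1})/2 for 1 ≤ k ≤ 124. The particular solution to v_k − (v_{k-1} + v_{k+1})/2 = 1 is v_k = −k^2. Adding homogeneous solution A + B k and matching boundaries gives v_k = k (125 − k). Substituting k = 50: v_50 = 50 · 75 = 3750.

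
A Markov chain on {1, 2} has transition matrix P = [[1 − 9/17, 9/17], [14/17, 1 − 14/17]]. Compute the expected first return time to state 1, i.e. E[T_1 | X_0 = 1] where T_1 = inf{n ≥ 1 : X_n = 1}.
E[T_1 | X_0 = 1] = 1/π_1 = 23/14

For an irreducible recurrent Markov chain with stationary distribution π, E[T_i | X_0 = i] = 1/π_i (Kac's formula). Here π_1 = (14/17)/(9/17 + 14/17) = (14/17)/(23/17) = 14/23, so E[T_1 | X_0 = 1] = 1/π_1 = (9/17 + 14/17)/(14/17) = (23/17)/(14/17) = 23/14.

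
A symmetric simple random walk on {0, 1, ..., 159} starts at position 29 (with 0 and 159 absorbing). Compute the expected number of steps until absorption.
E[τ | X_0 = 29] = 3770

Let v_k = E[τ | X_0 = k]. Boundary: v_0 = v_159 = 0. Recurrence: v_k = 1 + (v_{k-1} + v_{k+1})/2 for 1 ≤ k ≤ 158. The particular solution to v_k − (v_{k-1} + v_{k+1})/2 = 1 is v_k = −k^2. Adding homogeneous solution A + B k and matching boundaries gives v_k = k (159 − k). Substituting k = 29: v_29 = 29 · 130 = 3770.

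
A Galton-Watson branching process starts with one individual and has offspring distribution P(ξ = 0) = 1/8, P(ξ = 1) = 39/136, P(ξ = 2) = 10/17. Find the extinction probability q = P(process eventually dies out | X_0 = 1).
q = 17/80

The pgf is f(s) = 1/8 + 39/136·s + 10/17·s². The extinction probability q is the smallest fixed point of f in [0, 1]. Setting s = f(s):
  10/17·s² + (39/136 − 1)·s + 1/8 = 0
  10/17·s² − (1/8 + 10/17)·s + 1/8 = 0
which factors as (s − 1)·(10/17·s − 1/8) = 0, giving roots s = 1 and s = (1/8)/(10/17) = 17/80.
Mean offspring μ = 39/136 + 2·10/17 = 199/136 > 1 (supercritical), so q < 1. The extinction probability is the smaller root: q = (1/8)/(10/17) = 17/80.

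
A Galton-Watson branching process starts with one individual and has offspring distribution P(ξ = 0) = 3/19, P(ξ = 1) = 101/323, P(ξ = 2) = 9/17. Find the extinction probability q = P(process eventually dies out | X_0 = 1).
q = 17/57

The pgf is f(s) = 3/19 + 101/323·s + 9/17·s². The extinction probability q is the smallest fixed point of f in [0, 1]. Setting s = f(s):
  9/17·s² + (101/323 − 1)·s + 3/19 = 0
  9/17·s² − (3/19 + 9/17)·s + 3/19 = 0
which factors as (s − 1)·(9/17·s − 3/19) = 0, giving roots s = 1 and s = (3/19)/(9/17) = 17/57.
Mean offspring μ = 101/323 + 2·9/17 = 443/323 > 1 (supercritical), so q < 1. The extinction probability is the smaller root: q = (3/19)/(9/17) = 17/57.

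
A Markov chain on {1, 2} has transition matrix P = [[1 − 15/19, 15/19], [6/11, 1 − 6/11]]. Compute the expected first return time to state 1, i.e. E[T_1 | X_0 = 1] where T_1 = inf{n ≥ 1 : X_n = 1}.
E[T_1 | X_0 = 1] = 1/π_1 = 93/38

For an irreducible recurrent Markov chain with stationary distribution π, E[T_i | X_0 = i] = 1/π_i (Kac's formula). Here π_1 = (6/11)/(15/19 + 6/11) = (6/11)/(279/209) = 38/93, so E[T_1 | X_0 = 1] = 1/π_1 = (15/19 + 6/11)/(6/11) = (279/209)/(6/11) = 93/38.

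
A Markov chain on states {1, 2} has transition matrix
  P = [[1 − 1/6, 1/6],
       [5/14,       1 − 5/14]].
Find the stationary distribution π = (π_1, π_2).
π_1 = 15/22, π_2 = 7/22

Solve πP = π with π_1 + π_2 = 1. From πP = π: π_1 · (1 − 1/6) + π_2 · 5/14 = π_1 ⇒ π_2 · 5/14 = π_1 · 1/6 ⇒ π_2/π_1 = (1/6)/(5/14) = 7/15. Together with π_1 + π_2 = 1:
  π_1 = (5/14)/(1/6 + 5/14) = (5/14)/(11/21) = 15/22,
  π_2 = (1/6)/(1/6 + 5/14) = (1/6)/(11/21) = 7/22.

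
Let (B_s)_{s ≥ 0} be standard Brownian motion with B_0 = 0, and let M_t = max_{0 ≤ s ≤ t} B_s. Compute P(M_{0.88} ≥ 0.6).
P(M_{0.88} ≥ 0.6) = 2·P(B_{0.88} ≥ 0.6) = 2(1 − Φ(0.6/√0.88)) ≈ 0.5224

By the reflection principle for Brownian motion, P(M_t ≥ a) = 2 · P(B_t ≥ a) for a ≥ 0. Since B_t ~ N(0, t), P(B_t ≥ 0.6) = 1 − Φ(0.6/√t) = 1 − Φ(0.6/√0.88) = 1 − Φ(0.6396). So
  P(M_{0.88} ≥ 0.6) = 2(1 − Φ(0.6396)) ≈ 0.5224.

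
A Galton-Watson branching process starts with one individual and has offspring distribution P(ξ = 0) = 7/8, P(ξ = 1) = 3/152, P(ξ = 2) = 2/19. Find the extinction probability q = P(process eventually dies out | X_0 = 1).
q = 1

Mean offspring μ = 0·7/8 + 1·3/152 + 2·2/19 = 35/152 ≤ 1. For μ ≤ 1 with offspring not concentrated at 1, the Galton-Watson process goes extinct almost surely, so q = 1.
(Algebraic check: The pgf is f(s) = 7/8 + 3/152·s + 2/19·s². The extinction probability q is the smallest fixed point of f in [0, 1]. Setting s = f(s):
  2/19·s² + (3/152 − 1)·s + 7/8 = 0
  2/19·s² − (7/8 + 2/19)·s + 7/8 = 0
which factors as (s − 1)·(2/19·s − 7/8) = 0, giving roots s = 1 and s = (7/8)/(2/19) = 133/16. Since 133/16 ≥ 1, the smallest root in [0, 1] is s = 1.)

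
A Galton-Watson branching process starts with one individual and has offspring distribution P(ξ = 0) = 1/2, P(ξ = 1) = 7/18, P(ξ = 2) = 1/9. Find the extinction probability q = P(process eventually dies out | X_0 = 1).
q = 1

Mean offspring μ = 0·1/2 + 1·7/18 + 2·1/9 = 11/18 ≤ 1. For μ ≤ 1 with offspring not concentrated at 1, the Galton-Watson process goes extinct almost surely, so q = 1.
(Algebraic check: The pgf is f(s) = 1/2 + 7/18·s + 1/9·s². The extinction probability q is the smallest fixed point of f in [0, 1]. Setting s = f(s):
  1/9·s² + (7/18 − 1)·s + 1/2 = 0
  1/9·s² − (1/2 + 1/9)·s + 1/2 = 0
which factors as (s − 1)·(1/9·s − 1/2) = 0, giving roots s = 1 and s = (1/2)/(1/9) = 9/2. Since 9/2 ≥ 1, the smallest root in [0, 1] is s = 1.)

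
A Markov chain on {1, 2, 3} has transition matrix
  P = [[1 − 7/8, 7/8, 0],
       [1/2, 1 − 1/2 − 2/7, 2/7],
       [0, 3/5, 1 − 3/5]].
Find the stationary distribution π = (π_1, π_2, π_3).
π = (12/43, 21/43, 10/43)

This is a birth-death chain on three states, which satisfies detailed balance: π_1 · P_{12} = π_2 · P_{21} and π_2 · P_{23} = π_3 · P_{32}.
From π_1 · 7/8 = π_2 · 1/2: π_2/π_1 = (7/8)/(1/2) = 7/4.
From π_2 · 2/7 = π_3 · 3/5: π_3/π_2 = (2/7)/(3/5) = 10/21.
Take π_1 proportional to 1; then unnormalized π = (1, 7/4, 5/6). Normalize by dividing by the sum 43/12:
  π = (12/43, 21/43, 10/43).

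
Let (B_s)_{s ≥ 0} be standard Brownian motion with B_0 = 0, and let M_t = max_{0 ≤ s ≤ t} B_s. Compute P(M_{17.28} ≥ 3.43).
P(M_{17.28} ≥ 3.43) = 2·P(B_{17.28} ≥ 3.43) = 2(1 − Φ(3.43/√17.28)) ≈ 0.4093

By the reflection principle for Brownian motion, P(M_t ≥ a) = 2 · P(B_t ≥ a) for a ≥ 0. Since B_t ~ N(0, t), P(B_t ≥ 3.43) = 1 − Φ(3.43/√t) = 1 − Φ(3.43/√17.28) = 1 − Φ(0.8251). So
  P(M_{17.28} ≥ 3.43) = 2(1 − Φ(0.8251)) ≈ 0.4093.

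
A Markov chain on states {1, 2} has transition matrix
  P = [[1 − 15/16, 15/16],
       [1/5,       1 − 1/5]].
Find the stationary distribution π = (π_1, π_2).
π_1 = 16/91, π_2 = 75/91

Solve πP = π with π_1 + π_2 = 1. From πP = π: π_1 · (1 − 15/16) + π_2 · 1/5 = π_1 ⇒ π_2 · 1/5 = π_1 · 15/16 ⇒ π_2/π_1 = (15/16)/(1/5) = 75/16. Together with π_1 + π_2 = 1:
  π_1 = (1/5)/(15/16 + 1/5) = (1/5)/(91/80) = 16/91,
  π_2 = (15/16)/(15/16 + 1/5) = (15/16)/(91/80) = 75/91.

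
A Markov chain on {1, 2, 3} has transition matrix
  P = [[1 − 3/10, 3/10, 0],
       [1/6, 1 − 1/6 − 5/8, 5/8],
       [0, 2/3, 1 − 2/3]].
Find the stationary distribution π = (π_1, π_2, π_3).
π = (80/359, 144/359, 135/359)

This is a birth-death chain on three states, which satisfies detailed balance: π_1 · P_{12} = π_2 · P_{21} and π_2 · P_{23} = π_3 · P_{32}.
From π_1 · 3/10 = π_2 · 1/6: π_2/π_1 = (3/10)/(1/6) = 9/5.
From π_2 · 5/8 = π_3 · 2/3: π_3/π_2 = (5/8)/(2/3) = 15/16.
Take π_1 proportional to 1; then unnormalized π = (1, 9/5, 27/16). Normalize by dividing by the sum 359/80:
  π = (80/359, 144/359, 135/359).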